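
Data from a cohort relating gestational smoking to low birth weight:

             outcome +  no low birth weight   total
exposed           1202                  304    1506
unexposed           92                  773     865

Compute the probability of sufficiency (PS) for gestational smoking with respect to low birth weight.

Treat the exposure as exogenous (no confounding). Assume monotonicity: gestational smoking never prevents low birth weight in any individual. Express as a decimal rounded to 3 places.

PS ≈ 0.774

p₁ = P(outcome | exposed) = 1202/1506 = 0.79814
p₀ = P(outcome | unexposed) = 92/865 = 0.10636
Under exogeneity and monotonicity, PS = (p₁ − p₀)/(1 − p₀).
PS = (0.79814 − 0.10636) / 0.89364 ≈ 0.7741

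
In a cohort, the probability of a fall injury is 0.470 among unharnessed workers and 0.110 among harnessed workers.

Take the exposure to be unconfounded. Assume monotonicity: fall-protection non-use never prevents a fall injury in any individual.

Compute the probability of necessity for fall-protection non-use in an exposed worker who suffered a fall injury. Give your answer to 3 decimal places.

PN ≈ 0.766

Let p₁ = 0.47, p₀ = 0.11.
Under exogeneity and monotonicity, PN = (p₁ − p₀) / p₁.
PN = (0.47 − 0.11) / 0.47 = 0.36 / 0.47 ≈ 0.7660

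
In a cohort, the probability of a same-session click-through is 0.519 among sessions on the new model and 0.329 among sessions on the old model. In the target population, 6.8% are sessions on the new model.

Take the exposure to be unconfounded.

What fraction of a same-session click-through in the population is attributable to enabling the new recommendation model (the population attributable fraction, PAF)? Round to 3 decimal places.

Let p₁ = 0.519, p₀ = 0.329.
Overall risk P(Y=1) = π·p₁ + (1−π)·p₀ = 0.068×0.519 + 0.932×0.329 = 0.34192.
Under exogeneity, PAF = [P(Y=1) − p₀] / P(Y=1).
PAF = (0.34192 − 0.329) / 0.34192 ≈ 0.0378

PAF ≈ 0.038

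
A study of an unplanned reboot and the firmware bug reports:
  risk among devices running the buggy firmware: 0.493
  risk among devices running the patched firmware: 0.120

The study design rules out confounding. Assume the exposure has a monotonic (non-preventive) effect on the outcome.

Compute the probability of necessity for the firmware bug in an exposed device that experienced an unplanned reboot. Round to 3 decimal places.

Let p₁ = 0.493, p₀ = 0.12.
Under exogeneity and monotonicity, PN = (p₁ − p₀) / p₁.
PN = (0.493 − 0.12) / 0.493 = 0.373 / 0.493 ≈ 0.7566

PN ≈ 0.757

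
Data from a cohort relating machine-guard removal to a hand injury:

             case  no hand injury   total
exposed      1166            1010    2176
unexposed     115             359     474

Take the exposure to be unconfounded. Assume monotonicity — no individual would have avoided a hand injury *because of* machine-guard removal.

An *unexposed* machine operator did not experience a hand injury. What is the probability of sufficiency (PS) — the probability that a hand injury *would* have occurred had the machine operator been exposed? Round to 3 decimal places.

p₁ = P(outcome | exposed) = 1166/2176 = 0.53585
p₀ = P(outcome | unexposed) = 115/474 = 0.24262
Under exogeneity and monotonicity, PS = (p₁ − p₀) / (1 − p₀).
PS = (0.53585 − 0.24262) / (1 − 0.24262) = 0.29323 / 0.75738 ≈ 0.3872

PS ≈ 0.387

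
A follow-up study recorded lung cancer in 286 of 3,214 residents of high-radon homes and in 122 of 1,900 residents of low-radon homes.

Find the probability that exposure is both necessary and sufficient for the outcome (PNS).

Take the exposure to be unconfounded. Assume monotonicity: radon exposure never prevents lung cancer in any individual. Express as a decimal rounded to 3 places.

PNS ≈ 0.025

p₁ = P(outcome | exposed) = 286/3214 = 0.088986
p₀ = P(outcome | unexposed) = 122/1900 = 0.064211
Under exogeneity and monotonicity, PNS = p₁ − p₀.
PNS = 0.088986 − 0.064211 = 0.024775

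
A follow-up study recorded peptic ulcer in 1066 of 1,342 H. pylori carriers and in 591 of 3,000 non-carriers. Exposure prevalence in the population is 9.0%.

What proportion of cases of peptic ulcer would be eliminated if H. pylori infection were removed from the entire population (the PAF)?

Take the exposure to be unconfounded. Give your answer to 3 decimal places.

p₁ = P(outcome | exposed) = 1066/1342 = 0.79434
p₀ = P(outcome | unexposed) = 591/3000 = 0.197
Overall risk P(Y=1) = π·p₁ + (1−π)·p₀ = 0.09×0.79434 + 0.91×0.197 = 0.25076.
Under exogeneity, PAF = [P(Y=1) − p₀] / P(Y=1).
PAF = (0.25076 − 0.197) / 0.25076 ≈ 0.2144

PAF ≈ 0.214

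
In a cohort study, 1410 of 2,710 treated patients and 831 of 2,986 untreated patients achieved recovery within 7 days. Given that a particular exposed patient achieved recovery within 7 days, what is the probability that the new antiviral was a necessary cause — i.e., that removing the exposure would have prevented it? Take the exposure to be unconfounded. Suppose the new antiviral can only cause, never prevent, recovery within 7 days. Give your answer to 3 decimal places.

PN ≈ 0.465

p₁ = P(outcome | exposed) = 1410/2710 = 0.5203
p₀ = P(outcome | unexposed) = 831/2986 = 0.2783
Under exogeneity and monotonicity, PN = (p₁ − p₀) / p₁.
PN = (0.5203 − 0.2783) / 0.5203 = 0.242 / 0.5203 ≈ 0.4651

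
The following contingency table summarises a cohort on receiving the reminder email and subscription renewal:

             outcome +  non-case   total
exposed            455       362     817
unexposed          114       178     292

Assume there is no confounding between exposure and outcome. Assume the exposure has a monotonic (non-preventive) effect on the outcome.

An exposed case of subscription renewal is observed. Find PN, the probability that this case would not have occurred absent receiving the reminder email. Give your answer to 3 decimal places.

PN ≈ 0.299

p₁ = P(outcome | exposed) = 455/817 = 0.55692
p₀ = P(outcome | unexposed) = 114/292 = 0.39041
Under exogeneity and monotonicity, PN = (p₁ − p₀)/p₁.
PN = (0.55692 − 0.39041) / 0.55692 ≈ 0.2990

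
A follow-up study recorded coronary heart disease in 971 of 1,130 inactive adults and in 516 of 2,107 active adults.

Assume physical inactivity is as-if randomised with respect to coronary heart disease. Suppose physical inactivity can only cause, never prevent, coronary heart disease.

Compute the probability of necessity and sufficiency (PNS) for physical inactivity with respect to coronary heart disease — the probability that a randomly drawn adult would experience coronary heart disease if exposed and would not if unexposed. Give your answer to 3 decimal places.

PNS ≈ 0.614

p₁ = P(outcome | exposed) = 971/1130 = 0.85929
p₀ = P(outcome | unexposed) = 516/2107 = 0.2449
Under exogeneity and monotonicity, PNS = p₁ − p₀.
PNS = 0.85929 − 0.2449 = 0.61439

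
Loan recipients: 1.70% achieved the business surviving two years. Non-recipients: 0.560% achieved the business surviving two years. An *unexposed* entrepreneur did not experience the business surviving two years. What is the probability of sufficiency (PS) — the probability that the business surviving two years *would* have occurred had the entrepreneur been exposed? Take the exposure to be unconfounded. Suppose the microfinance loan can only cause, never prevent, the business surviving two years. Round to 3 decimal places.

p₁ = 0.017, p₀ = 0.0056.
Under exogeneity and monotonicity, PS = (p₁ − p₀) / (1 − p₀).
PS = (0.017 − 0.0056) / (1 − 0.0056) = 0.0114 / 0.9944 ≈ 0.0115

PS ≈ 0.011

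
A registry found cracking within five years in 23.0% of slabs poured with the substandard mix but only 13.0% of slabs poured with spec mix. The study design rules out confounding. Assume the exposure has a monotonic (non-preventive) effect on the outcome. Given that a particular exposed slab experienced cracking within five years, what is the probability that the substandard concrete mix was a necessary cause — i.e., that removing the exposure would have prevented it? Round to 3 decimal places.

p₁ = 0.23, p₀ = 0.13.
Under exogeneity and monotonicity, PN = (p₁ − p₀) / p₁.
PN = (0.23 − 0.13) / 0.23 = 0.1 / 0.23 ≈ 0.4348

PN ≈ 0.435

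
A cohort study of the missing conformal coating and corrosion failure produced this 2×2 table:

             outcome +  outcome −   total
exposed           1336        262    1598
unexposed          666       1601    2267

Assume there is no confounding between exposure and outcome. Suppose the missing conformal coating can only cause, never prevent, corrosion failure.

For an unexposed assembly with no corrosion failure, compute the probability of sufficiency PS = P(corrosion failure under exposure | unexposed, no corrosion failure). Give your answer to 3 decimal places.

PS ≈ 0.768

p₁ = P(outcome | exposed) = 1336/1598 = 0.83605
p₀ = P(outcome | unexposed) = 666/2267 = 0.29378
Under exogeneity and monotonicity, PS = (p₁ − p₀) / (1 − p₀).
PS = (0.83605 − 0.29378) / (1 − 0.29378) = 0.54226 / 0.70622 ≈ 0.7678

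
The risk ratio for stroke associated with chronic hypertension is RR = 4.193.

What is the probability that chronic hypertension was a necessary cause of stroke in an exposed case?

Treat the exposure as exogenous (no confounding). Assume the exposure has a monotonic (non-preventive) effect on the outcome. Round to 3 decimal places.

PN ≈ 0.762

Under exogeneity and monotonicity, PN = (RR − 1) / RR = 1 − 1/RR.
PN = (4.193 − 1) / 4.193 = 3.193 / 4.193 ≈ 0.7615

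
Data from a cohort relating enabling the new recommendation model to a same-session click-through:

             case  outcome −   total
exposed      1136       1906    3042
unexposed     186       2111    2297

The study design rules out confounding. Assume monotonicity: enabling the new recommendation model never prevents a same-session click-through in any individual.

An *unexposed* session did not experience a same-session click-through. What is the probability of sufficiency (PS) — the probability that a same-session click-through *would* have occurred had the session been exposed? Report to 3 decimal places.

p₁ = P(outcome | exposed) = 1136/3042 = 0.37344
p₀ = P(outcome | unexposed) = 186/2297 = 0.080975
Under exogeneity and monotonicity, PS = (p₁ − p₀)/(1 − p₀).
PS = (0.37344 − 0.080975) / 0.91902 ≈ 0.3182

PS ≈ 0.318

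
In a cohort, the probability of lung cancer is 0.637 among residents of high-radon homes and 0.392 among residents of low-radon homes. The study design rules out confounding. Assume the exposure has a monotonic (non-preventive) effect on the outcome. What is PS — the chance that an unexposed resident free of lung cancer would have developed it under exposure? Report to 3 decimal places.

PS ≈ 0.403

Let p₁ = 0.637, p₀ = 0.392.
Under exogeneity and monotonicity, PS = (p₁ − p₀) / (1 − p₀).
PS = (0.637 − 0.392) / (1 − 0.392) = 0.245 / 0.608 ≈ 0.4030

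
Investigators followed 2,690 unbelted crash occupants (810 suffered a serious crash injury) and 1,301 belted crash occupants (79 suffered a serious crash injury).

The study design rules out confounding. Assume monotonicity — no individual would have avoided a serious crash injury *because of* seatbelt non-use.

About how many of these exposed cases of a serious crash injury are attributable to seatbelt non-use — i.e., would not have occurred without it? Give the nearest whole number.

p₁ = P(outcome | exposed) = 810/2690 = 0.30112
p₀ = P(outcome | unexposed) = 79/1301 = 0.060723
PN = (p₁ − p₀)/p₁ = (0.30112 − 0.060723) / 0.30112 ≈ 0.79834.
Attributable cases ≈ PN × (exposed cases) = 0.79834 × 810 ≈ 646.66.

about 647 cases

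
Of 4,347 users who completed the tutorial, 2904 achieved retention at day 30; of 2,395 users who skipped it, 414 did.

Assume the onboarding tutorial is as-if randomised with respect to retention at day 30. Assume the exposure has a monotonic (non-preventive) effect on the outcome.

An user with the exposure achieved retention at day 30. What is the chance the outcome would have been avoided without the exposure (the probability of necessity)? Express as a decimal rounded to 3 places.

PN ≈ 0.741

p₁ = P(outcome | exposed) = 2904/4347 = 0.66805
p₀ = P(outcome | unexposed) = 414/2395 = 0.17286
Under exogeneity and monotonicity, PN = (p₁ − p₀) / p₁.
PN = (0.66805 − 0.17286) / 0.66805 = 0.49519 / 0.66805 ≈ 0.7412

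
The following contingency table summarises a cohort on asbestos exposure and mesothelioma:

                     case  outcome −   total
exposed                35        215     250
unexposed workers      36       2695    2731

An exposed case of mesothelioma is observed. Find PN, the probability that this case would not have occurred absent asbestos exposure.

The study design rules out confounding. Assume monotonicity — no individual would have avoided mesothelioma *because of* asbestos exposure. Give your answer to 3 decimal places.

p₁ = P(outcome | exposed) = 35/250 = 0.14
p₀ = P(outcome | unexposed) = 36/2731 = 0.013182
Under exogeneity and monotonicity, PN = (p₁ − p₀)/p₁.
PN = (0.14 − 0.013182) / 0.14 ≈ 0.9058

PN ≈ 0.906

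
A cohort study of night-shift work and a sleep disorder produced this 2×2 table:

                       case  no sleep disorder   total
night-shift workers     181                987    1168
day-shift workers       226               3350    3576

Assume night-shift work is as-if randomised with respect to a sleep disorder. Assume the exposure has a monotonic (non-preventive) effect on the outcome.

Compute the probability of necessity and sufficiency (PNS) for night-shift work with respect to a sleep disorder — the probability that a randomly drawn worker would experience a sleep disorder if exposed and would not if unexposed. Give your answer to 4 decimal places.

p₁ = P(outcome | exposed) = 181/1168 = 0.15497
p₀ = P(outcome | unexposed) = 226/3576 = 0.063199
Under exogeneity and monotonicity, PNS = p₁ − p₀.
PNS = 0.15497 − 0.063199 = 0.091767

PNS ≈ 0.0918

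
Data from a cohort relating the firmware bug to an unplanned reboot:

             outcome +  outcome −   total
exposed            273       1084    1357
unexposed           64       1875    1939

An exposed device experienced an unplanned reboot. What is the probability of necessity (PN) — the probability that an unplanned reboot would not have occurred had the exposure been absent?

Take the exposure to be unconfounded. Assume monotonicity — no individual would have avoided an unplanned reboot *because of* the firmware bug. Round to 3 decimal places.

p₁ = P(outcome | exposed) = 273/1357 = 0.20118
p₀ = P(outcome | unexposed) = 64/1939 = 0.033007
Under exogeneity and monotonicity, PN = (p₁ − p₀) / p₁.
PN = (0.20118 − 0.033007) / 0.20118 = 0.16817 / 0.20118 ≈ 0.8359

PN ≈ 0.836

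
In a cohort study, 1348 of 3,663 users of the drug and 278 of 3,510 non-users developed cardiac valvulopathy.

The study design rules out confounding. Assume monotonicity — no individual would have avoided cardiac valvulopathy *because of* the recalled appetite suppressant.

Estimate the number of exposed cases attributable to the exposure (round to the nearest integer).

about 1058 cases

p₁ = P(outcome | exposed) = 1348/3663 = 0.368
p₀ = P(outcome | unexposed) = 278/3510 = 0.079202
PN = (p₁ − p₀)/p₁ = (0.368 − 0.079202) / 0.368 ≈ 0.78478.
Attributable cases ≈ PN × (exposed cases) = 0.78478 × 1348 ≈ 1057.88.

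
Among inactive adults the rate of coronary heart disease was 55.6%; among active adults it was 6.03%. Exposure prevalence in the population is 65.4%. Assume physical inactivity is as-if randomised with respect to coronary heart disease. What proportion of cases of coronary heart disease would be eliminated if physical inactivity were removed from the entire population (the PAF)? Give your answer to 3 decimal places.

PAF ≈ 0.843

p₁ = 0.556, p₀ = 0.0603.
Overall risk P(Y=1) = π·p₁ + (1−π)·p₀ = 0.654×0.556 + 0.346×0.0603 = 0.38449.
Under exogeneity, PAF = [P(Y=1) − p₀] / P(Y=1).
PAF = (0.38449 − 0.0603) / 0.38449 ≈ 0.8432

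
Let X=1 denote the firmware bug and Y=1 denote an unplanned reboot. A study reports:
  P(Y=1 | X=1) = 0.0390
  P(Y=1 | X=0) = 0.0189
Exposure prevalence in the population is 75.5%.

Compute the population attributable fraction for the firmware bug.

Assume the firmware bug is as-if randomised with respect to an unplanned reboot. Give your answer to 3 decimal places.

PAF ≈ 0.445

Let p₁ = 0.039, p₀ = 0.0189.
Overall risk P(Y=1) = π·p₁ + (1−π)·p₀ = 0.755×0.039 + 0.245×0.0189 = 0.034076.
Under exogeneity, PAF = [P(Y=1) − p₀] / P(Y=1).
PAF = (0.034076 − 0.0189) / 0.034076 ≈ 0.4453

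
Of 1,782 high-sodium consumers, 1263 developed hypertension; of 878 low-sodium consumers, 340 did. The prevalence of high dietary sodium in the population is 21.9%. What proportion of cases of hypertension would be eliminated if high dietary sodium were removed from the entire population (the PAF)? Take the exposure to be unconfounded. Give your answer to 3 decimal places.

PAF ≈ 0.154

p₁ = P(outcome | exposed) = 1263/1782 = 0.70875
p₀ = P(outcome | unexposed) = 340/878 = 0.38724
Overall risk P(Y=1) = π·p₁ + (1−π)·p₀ = 0.219×0.70875 + 0.781×0.38724 = 0.45765.
Under exogeneity, PAF = [P(Y=1) − p₀] / P(Y=1).
PAF = (0.45765 − 0.38724) / 0.45765 ≈ 0.1539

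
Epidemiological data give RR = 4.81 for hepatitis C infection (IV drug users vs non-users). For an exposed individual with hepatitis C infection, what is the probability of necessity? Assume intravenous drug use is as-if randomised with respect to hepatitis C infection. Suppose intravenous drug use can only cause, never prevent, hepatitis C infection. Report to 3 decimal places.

Under exogeneity and monotonicity, PN = (RR − 1) / RR = 1 − 1/RR.
PN = (4.81 − 1) / 4.81 = 3.81 / 4.81 ≈ 0.7921

PN ≈ 0.792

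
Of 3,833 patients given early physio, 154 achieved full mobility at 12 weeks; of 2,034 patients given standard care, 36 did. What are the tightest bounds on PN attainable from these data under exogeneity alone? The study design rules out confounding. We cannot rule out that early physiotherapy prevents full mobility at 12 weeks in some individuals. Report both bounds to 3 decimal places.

0.559 ≤ PN ≤ 1.000

p₁ = P(outcome | exposed) = 154/3833 = 0.040177
p₀ = P(outcome | unexposed) = 36/2034 = 0.017699
Under exogeneity alone the bounds on PN are max{0,(p₁−p₀)/p₁} ≤ PN ≤ min{1,(1−p₀)/p₁}.
  lower = (p₁ − p₀)/p₁ = 0.022478 / 0.040177 ≈ 0.5595
  upper = min{1, (1 − p₀)/p₁} = 0.9823 / 0.040177 ≈ 24.4491 → capped at 1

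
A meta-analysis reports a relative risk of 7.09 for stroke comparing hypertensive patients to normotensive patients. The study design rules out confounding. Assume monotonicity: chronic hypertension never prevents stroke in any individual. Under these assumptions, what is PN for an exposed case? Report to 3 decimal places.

Under exogeneity and monotonicity, PN = (RR − 1) / RR = 1 − 1/RR.
PN = (7.09 − 1) / 7.09 = 6.09 / 7.09 ≈ 0.8590

PN ≈ 0.859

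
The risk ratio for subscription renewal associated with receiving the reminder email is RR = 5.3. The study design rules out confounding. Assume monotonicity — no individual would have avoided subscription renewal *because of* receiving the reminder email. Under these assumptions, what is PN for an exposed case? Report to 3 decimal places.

PN ≈ 0.811

Under exogeneity and monotonicity, PN = (RR − 1) / RR = 1 − 1/RR.
PN = (5.3 − 1) / 5.3 = 4.3 / 5.3 ≈ 0.8113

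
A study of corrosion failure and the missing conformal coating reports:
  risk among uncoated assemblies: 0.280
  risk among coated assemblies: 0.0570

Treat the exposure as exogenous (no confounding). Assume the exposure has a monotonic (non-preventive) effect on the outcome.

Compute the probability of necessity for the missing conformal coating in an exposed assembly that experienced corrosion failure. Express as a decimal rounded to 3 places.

Let p₁ = 0.28, p₀ = 0.057.
Under exogeneity and monotonicity, PN = (p₁ − p₀) / p₁.
PN = (0.28 − 0.057) / 0.28 = 0.223 / 0.28 ≈ 0.7964

PN ≈ 0.796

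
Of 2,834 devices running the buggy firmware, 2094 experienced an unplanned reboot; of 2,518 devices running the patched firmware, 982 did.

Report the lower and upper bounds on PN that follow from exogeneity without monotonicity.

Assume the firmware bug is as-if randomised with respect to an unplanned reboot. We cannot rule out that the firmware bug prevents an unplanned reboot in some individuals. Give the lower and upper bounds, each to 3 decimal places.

0.472 ≤ PN ≤ 0.826

p₁ = P(outcome | exposed) = 2094/2834 = 0.73888
p₀ = P(outcome | unexposed) = 982/2518 = 0.38999
Under exogeneity alone the bounds on PN are max{0,(p₁−p₀)/p₁} ≤ PN ≤ min{1,(1−p₀)/p₁}.
  lower = (p₁ − p₀)/p₁ = 0.34889 / 0.73888 ≈ 0.4722
  upper = min{1, (1 − p₀)/p₁} = 0.61001 / 0.73888 ≈ 0.8256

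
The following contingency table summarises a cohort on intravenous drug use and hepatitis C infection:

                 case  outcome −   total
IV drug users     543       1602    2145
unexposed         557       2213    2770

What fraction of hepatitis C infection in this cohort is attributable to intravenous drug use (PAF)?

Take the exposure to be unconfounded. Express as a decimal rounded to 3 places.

PAF ≈ 0.102

p₁ = P(outcome | exposed) = 543/2145 = 0.25315
p₀ = P(outcome | unexposed) = 557/2770 = 0.20108
Exposure prevalence π = 2145/4915 = 0.43642; overall risk P(Y=1) = 0.2238.
Under exogeneity, PAF = [P(Y=1) − p₀]/P(Y=1).
PAF = (0.2238 − 0.20108) / 0.2238 ≈ 0.1015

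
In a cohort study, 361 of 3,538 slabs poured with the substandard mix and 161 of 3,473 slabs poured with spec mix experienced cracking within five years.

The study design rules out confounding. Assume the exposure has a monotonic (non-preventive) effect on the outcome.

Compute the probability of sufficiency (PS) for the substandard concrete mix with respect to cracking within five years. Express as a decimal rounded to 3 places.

PS ≈ 0.058

p₁ = P(outcome | exposed) = 361/3538 = 0.10204
p₀ = P(outcome | unexposed) = 161/3473 = 0.046358
Under exogeneity and monotonicity, PS = (p₁ − p₀) / (1 − p₀).
PS = (0.10204 − 0.046358) / (1 − 0.046358) = 0.055677 / 0.95364 ≈ 0.0584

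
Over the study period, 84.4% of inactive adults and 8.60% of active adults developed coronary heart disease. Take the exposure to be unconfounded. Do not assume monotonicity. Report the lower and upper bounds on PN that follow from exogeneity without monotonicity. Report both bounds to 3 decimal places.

0.898 ≤ PN ≤ 1.000

p₁ = 0.844, p₀ = 0.086.
Under exogeneity alone the bounds on PN are max{0,(p₁−p₀)/p₁} ≤ PN ≤ min{1,(1−p₀)/p₁}.
  lower = (p₁ − p₀)/p₁ = 0.758 / 0.844 ≈ 0.8981
  upper = min{1, (1 − p₀)/p₁} = 0.914 / 0.844 ≈ 1.0829 → capped at 1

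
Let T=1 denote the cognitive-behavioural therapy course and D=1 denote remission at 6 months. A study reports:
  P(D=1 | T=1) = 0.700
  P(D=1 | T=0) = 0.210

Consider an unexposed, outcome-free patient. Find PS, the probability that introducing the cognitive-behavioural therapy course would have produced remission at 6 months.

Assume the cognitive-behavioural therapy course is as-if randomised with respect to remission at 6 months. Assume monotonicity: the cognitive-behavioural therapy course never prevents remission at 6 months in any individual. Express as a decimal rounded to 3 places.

Let p₁ = 0.7, p₀ = 0.21.
Under exogeneity and monotonicity, PS = (p₁ − p₀) / (1 − p₀).
PS = (0.7 − 0.21) / (1 − 0.21) = 0.49 / 0.79 ≈ 0.6203

PS ≈ 0.620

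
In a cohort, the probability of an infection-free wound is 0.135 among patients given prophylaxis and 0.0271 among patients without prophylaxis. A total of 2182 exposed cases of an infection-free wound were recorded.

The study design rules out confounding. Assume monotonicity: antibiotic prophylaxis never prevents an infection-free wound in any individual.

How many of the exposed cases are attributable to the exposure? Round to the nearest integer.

Let p₁ = 0.135, p₀ = 0.0271.
PN = (p₁ − p₀)/p₁ = (0.135 − 0.0271) / 0.135 ≈ 0.79926.
Attributable cases ≈ PN × (exposed cases) = 0.79926 × 2182 ≈ 1743.98.

about 1744 cases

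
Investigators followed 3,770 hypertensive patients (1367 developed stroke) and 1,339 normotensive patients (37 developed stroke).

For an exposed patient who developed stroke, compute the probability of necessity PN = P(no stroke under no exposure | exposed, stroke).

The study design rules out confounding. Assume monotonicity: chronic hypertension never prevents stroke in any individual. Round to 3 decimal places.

p₁ = P(outcome | exposed) = 1367/3770 = 0.3626
p₀ = P(outcome | unexposed) = 37/1339 = 0.027633
Under exogeneity and monotonicity, PN = (p₁ − p₀) / p₁.
PN = (0.3626 − 0.027633) / 0.3626 = 0.33497 / 0.3626 ≈ 0.9238

PN ≈ 0.924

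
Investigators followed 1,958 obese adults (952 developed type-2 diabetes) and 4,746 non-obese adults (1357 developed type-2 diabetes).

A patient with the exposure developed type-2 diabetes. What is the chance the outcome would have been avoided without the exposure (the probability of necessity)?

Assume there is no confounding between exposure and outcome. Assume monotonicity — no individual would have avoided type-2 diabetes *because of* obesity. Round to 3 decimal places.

p₁ = P(outcome | exposed) = 952/1958 = 0.48621
p₀ = P(outcome | unexposed) = 1357/4746 = 0.28592
Under exogeneity and monotonicity, PN = (p₁ − p₀) / p₁.
PN = (0.48621 − 0.28592) / 0.48621 = 0.20029 / 0.48621 ≈ 0.4119

PN ≈ 0.412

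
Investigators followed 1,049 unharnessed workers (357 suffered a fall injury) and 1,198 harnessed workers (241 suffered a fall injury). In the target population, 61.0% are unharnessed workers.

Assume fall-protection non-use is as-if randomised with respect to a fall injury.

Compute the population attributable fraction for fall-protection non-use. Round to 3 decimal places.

PAF ≈ 0.297

p₁ = P(outcome | exposed) = 357/1049 = 0.34032
p₀ = P(outcome | unexposed) = 241/1198 = 0.20117
Overall risk P(Y=1) = π·p₁ + (1−π)·p₀ = 0.61×0.34032 + 0.39×0.20117 = 0.28605.
Under exogeneity, PAF = [P(Y=1) − p₀] / P(Y=1).
PAF = (0.28605 − 0.20117) / 0.28605 ≈ 0.2967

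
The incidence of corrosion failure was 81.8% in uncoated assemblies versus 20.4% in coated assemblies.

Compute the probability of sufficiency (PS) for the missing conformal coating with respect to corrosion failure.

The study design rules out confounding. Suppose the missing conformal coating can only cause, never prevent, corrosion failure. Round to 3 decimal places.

p₁ = 0.818, p₀ = 0.204.
Under exogeneity and monotonicity, PS = (p₁ − p₀) / (1 − p₀).
PS = (0.818 − 0.204) / (1 − 0.204) = 0.614 / 0.796 ≈ 0.7714

PS ≈ 0.771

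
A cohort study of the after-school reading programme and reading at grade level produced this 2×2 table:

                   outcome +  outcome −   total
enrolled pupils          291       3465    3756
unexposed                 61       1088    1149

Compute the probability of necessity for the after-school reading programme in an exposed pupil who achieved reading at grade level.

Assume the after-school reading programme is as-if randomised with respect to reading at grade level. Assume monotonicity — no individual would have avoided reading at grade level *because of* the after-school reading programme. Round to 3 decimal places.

p₁ = P(outcome | exposed) = 291/3756 = 0.077476
p₀ = P(outcome | unexposed) = 61/1149 = 0.05309
Under exogeneity and monotonicity, PN = (p₁ − p₀) / p₁.
PN = (0.077476 − 0.05309) / 0.077476 = 0.024386 / 0.077476 ≈ 0.3148

PN ≈ 0.315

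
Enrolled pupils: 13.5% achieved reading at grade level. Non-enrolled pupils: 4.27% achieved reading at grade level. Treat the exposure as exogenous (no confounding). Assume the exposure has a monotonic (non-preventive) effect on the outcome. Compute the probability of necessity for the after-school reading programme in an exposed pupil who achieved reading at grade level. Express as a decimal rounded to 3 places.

PN ≈ 0.684

p₁ = 0.135, p₀ = 0.0427.
Under exogeneity and monotonicity, PN = (p₁ − p₀) / p₁.
PN = (0.135 − 0.0427) / 0.135 = 0.0923 / 0.135 ≈ 0.6837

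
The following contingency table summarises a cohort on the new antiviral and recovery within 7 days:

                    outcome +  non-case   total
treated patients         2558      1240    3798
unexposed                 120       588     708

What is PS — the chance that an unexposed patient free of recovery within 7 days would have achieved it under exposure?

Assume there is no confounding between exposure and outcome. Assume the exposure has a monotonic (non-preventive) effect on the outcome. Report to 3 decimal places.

p₁ = P(outcome | exposed) = 2558/3798 = 0.67351
p₀ = P(outcome | unexposed) = 120/708 = 0.16949
Under exogeneity and monotonicity, PS = (p₁ − p₀)/(1 − p₀).
PS = (0.67351 − 0.16949) / 0.83051 ≈ 0.6069

PS ≈ 0.607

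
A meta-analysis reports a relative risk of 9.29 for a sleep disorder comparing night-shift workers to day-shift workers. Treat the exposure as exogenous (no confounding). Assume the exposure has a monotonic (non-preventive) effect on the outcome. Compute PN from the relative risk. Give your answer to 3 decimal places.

Under exogeneity and monotonicity, PN = (RR − 1) / RR = 1 − 1/RR.
PN = (9.29 − 1) / 9.29 = 8.29 / 9.29 ≈ 0.8924

PN ≈ 0.892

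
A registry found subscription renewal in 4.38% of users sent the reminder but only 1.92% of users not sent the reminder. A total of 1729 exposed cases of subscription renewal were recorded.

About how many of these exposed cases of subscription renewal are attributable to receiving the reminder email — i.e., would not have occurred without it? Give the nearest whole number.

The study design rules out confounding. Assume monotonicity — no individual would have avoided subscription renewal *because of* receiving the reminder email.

p₁ = 0.0438, p₀ = 0.0192.
PN = (p₁ − p₀)/p₁ = (0.0438 − 0.0192) / 0.0438 ≈ 0.56164.
Attributable cases ≈ PN × (exposed cases) = 0.56164 × 1729 ≈ 971.08.

about 971 cases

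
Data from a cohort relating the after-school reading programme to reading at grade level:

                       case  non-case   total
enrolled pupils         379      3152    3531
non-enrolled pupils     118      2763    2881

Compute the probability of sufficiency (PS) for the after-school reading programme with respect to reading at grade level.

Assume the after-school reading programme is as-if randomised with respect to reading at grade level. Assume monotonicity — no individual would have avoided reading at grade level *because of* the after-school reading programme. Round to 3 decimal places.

PS ≈ 0.069

p₁ = P(outcome | exposed) = 379/3531 = 0.10734
p₀ = P(outcome | unexposed) = 118/2881 = 0.040958
Under exogeneity and monotonicity, PS = (p₁ − p₀)/(1 − p₀).
PS = (0.10734 − 0.040958) / 0.95904 ≈ 0.0692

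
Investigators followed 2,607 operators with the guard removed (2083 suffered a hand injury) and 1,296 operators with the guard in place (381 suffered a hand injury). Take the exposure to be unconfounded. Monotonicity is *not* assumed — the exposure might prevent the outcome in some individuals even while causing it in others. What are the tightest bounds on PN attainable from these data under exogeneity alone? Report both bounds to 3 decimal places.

p₁ = P(outcome | exposed) = 2083/2607 = 0.799
p₀ = P(outcome | unexposed) = 381/1296 = 0.29398
Under exogeneity alone the bounds on PN are max{0,(p₁−p₀)/p₁} ≤ PN ≤ min{1,(1−p₀)/p₁}.
  lower = (p₁ − p₀)/p₁ = 0.50502 / 0.799 ≈ 0.6321
  upper = min{1, (1 − p₀)/p₁} = 0.70602 / 0.799 ≈ 0.8836

0.632 ≤ PN ≤ 0.884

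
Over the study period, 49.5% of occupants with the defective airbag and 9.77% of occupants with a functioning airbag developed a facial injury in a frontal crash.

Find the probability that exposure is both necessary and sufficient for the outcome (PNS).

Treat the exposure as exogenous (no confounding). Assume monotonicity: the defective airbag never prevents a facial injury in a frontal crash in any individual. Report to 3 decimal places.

PNS ≈ 0.397

p₁ = 0.495, p₀ = 0.0977.
Under exogeneity and monotonicity, PNS = p₁ − p₀.
PNS = 0.495 − 0.0977 = 0.3973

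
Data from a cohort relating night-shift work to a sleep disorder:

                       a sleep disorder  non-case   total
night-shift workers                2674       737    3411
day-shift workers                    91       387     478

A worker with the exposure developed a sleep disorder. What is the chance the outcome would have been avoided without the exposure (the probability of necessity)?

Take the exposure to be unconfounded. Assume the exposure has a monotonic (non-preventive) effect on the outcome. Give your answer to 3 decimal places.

p₁ = P(outcome | exposed) = 2674/3411 = 0.78393
p₀ = P(outcome | unexposed) = 91/478 = 0.19038
Under exogeneity and monotonicity, PN = (p₁ − p₀) / p₁.
PN = (0.78393 − 0.19038) / 0.78393 = 0.59356 / 0.78393 ≈ 0.7572

PN ≈ 0.757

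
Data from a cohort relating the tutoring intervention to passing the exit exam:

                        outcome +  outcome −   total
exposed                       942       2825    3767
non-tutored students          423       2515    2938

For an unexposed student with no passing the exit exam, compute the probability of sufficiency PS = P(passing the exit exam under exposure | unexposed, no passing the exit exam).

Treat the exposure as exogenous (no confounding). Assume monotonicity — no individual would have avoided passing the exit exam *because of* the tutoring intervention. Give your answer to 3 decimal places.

p₁ = P(outcome | exposed) = 942/3767 = 0.25007
p₀ = P(outcome | unexposed) = 423/2938 = 0.14398
Under exogeneity and monotonicity, PS = (p₁ − p₀) / (1 − p₀).
PS = (0.25007 − 0.14398) / (1 − 0.14398) = 0.10609 / 0.85602 ≈ 0.1239

PS ≈ 0.124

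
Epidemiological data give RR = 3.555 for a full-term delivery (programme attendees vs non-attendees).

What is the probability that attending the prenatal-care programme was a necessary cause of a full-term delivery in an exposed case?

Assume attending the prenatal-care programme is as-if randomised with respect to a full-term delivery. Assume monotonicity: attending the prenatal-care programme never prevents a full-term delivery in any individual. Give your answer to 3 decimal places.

PN ≈ 0.719

Under exogeneity and monotonicity, PN = (RR − 1) / RR = 1 − 1/RR.
PN = (3.555 − 1) / 3.555 = 2.555 / 3.555 ≈ 0.7187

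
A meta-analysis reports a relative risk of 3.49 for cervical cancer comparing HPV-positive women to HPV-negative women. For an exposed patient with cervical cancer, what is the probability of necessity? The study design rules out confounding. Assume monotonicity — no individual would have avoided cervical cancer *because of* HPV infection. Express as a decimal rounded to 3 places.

PN ≈ 0.713

Under exogeneity and monotonicity, PN = (RR − 1) / RR = 1 − 1/RR.
PN = (3.49 − 1) / 3.49 = 2.49 / 3.49 ≈ 0.7135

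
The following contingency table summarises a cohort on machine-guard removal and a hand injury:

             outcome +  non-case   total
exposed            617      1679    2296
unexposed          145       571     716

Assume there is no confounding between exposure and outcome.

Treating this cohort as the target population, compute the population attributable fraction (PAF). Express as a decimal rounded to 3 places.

p₁ = P(outcome | exposed) = 617/2296 = 0.26873
p₀ = P(outcome | unexposed) = 145/716 = 0.20251
Exposure prevalence π = 2296/3012 = 0.76228; overall risk P(Y=1) = 0.25299.
Under exogeneity, PAF = [P(Y=1) − p₀]/P(Y=1).
PAF = (0.25299 − 0.20251) / 0.25299 ≈ 0.1995

PAF ≈ 0.200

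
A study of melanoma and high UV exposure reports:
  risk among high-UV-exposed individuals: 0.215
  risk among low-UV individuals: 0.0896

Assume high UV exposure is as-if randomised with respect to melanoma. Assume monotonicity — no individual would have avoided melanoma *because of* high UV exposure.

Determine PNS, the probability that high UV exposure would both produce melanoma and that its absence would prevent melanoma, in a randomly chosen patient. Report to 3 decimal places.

PNS ≈ 0.125

Let p₁ = 0.215, p₀ = 0.0896.
Under exogeneity and monotonicity, PNS = p₁ − p₀.
PNS = 0.215 − 0.0896 = 0.1254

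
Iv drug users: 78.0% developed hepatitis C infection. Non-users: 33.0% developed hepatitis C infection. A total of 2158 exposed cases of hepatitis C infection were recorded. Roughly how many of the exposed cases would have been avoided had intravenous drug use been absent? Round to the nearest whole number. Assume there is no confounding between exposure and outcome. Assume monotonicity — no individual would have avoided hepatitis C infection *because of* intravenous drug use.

p₁ = 0.78, p₀ = 0.33.
PN = (p₁ − p₀)/p₁ = (0.78 − 0.33) / 0.78 ≈ 0.57692.
Attributable cases ≈ PN × (exposed cases) = 0.57692 × 2158 ≈ 1245.00.

about 1245 cases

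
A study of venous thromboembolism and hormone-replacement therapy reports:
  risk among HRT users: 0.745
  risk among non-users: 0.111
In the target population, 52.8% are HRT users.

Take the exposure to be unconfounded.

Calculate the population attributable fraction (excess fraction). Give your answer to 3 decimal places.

Let p₁ = 0.745, p₀ = 0.111.
Overall risk P(Y=1) = π·p₁ + (1−π)·p₀ = 0.528×0.745 + 0.472×0.111 = 0.44575.
Under exogeneity, PAF = [P(Y=1) − p₀] / P(Y=1).
PAF = (0.44575 − 0.111) / 0.44575 ≈ 0.7510

PAF ≈ 0.751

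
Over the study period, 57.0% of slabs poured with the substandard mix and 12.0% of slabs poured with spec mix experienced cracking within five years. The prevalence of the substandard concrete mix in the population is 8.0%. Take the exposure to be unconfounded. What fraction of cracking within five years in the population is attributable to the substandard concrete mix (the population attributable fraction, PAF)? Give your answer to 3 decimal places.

p₁ = 0.57, p₀ = 0.12.
Overall risk P(Y=1) = π·p₁ + (1−π)·p₀ = 0.08×0.57 + 0.92×0.12 = 0.156.
Under exogeneity, PAF = [P(Y=1) − p₀] / P(Y=1).
PAF = (0.156 − 0.12) / 0.156 ≈ 0.2308

PAF ≈ 0.231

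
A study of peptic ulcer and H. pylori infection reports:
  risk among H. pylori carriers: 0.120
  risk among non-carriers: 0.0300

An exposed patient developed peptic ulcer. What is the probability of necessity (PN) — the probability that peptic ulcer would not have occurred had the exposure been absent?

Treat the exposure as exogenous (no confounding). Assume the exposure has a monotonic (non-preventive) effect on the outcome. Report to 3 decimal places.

PN ≈ 0.750

Let p₁ = 0.12, p₀ = 0.03.
Under exogeneity and monotonicity, PN = (p₁ − p₀) / p₁.
PN = (0.12 − 0.03) / 0.12 = 0.09 / 0.12 ≈ 0.7500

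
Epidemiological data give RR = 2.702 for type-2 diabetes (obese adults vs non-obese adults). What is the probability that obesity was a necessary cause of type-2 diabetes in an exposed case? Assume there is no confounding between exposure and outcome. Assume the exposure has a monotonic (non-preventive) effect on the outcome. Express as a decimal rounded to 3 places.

Under exogeneity and monotonicity, PN = (RR − 1) / RR = 1 − 1/RR.
PN = (2.702 − 1) / 2.702 = 1.702 / 2.702 ≈ 0.6299

PN ≈ 0.630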